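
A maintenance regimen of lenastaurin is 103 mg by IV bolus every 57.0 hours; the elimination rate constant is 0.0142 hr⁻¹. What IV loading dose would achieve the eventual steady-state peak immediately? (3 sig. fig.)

186 mg

Accumulation ratio R = 1 / (1 − e^(−kτ)) = 1 / (1 − e^(−0.01420×57.0)) = 1 / (1 − 0.4451) = 1.802
Loading dose = maintenance dose × R = 103 × 1.802 ≈ 186 mg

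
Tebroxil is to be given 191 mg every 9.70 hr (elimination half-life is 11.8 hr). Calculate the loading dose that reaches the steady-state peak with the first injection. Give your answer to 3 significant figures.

440 mg

k = ln 2 / 11.8 = 0.05874 hr⁻¹
Accumulation ratio R = 1 / (1 − e^(−kτ)) = 1 / (1 − e^(−0.05874×9.70)) = 1 / (1 − 0.5656) = 2.302
Loading dose = maintenance dose × R = 191 × 2.302 ≈ 440 mg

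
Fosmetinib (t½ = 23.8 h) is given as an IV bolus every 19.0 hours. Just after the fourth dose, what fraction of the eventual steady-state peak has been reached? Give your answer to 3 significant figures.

0.891

k = ln 2 / 23.8 = 0.02912 h⁻¹
f_n = 1 − e^(−nkτ) = 1 − e^(−4 × 0.02912 × 19.0) = 1 − e^(−2.213) = 1 − 0.1093 ≈ 0.891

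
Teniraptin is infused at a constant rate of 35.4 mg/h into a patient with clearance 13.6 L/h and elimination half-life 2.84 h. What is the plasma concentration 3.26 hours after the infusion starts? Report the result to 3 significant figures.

Css = rate / CL = 35.4 / 13.6 = 2.603 µg/mL
k = ln 2 / 2.84 = 0.2441 h⁻¹
C(t) = Css (1 − e^(−kt)) = 2.603 × (1 − e^(−0.7957)) = 2.603 × 0.5487 ≈ 1.43 µg/mL

1.43 µg/mL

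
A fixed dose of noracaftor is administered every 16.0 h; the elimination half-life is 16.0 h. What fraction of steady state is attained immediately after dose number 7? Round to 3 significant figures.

0.992

k = ln 2 / 16.0 = 0.04332 h⁻¹
f_n = 1 − e^(−nkτ) = 1 − e^(−7 × 0.04332 × 16.0) = 1 − e^(−4.852) = 1 − 0.007813 ≈ 0.992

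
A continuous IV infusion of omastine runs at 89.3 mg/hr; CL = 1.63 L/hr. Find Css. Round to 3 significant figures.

Css = infusion rate / CL = 89.3 / 1.63 ≈ 54.8 µg/mL

54.8 µg/mL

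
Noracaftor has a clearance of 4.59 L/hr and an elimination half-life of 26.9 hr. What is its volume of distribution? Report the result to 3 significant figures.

178 L

k = ln 2 / t½ = ln 2 / 26.9 = 0.02577 hr⁻¹
V = CL / k = 4.59 / 0.02577 ≈ 178 L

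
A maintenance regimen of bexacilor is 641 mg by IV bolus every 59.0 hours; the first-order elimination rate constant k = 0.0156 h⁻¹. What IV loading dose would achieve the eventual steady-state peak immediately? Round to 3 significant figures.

1070 mg

Accumulation ratio R = 1 / (1 − e^(−kτ)) = 1 / (1 − e^(−0.01560×59.0)) = 1 / (1 − 0.3984) = 1.662
Loading dose = maintenance dose × R = 641 × 1.662 ≈ 1070 mg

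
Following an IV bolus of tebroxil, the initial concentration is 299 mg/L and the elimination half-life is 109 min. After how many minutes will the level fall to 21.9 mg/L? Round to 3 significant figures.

411 minutes

k = ln 2 / 109 = 0.006359 min⁻¹
C(t) = C₀ e^(−kt)  ⇒  t = ln(C₀/C) / k
t = ln(299/21.9) / 0.006359 = 2.614 / 0.006359 ≈ 411 minutes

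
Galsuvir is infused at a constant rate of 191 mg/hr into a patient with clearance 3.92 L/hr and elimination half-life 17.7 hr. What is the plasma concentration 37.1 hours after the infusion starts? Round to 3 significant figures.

37.3 mg/L

Css = rate / CL = 191 / 3.92 = 48.72 mg/L
k = ln 2 / 17.7 = 0.03916 hr⁻¹
C(t) = Css (1 − e^(−kt)) = 48.72 × (1 − e^(−1.453)) = 48.72 × 0.7661 ≈ 37.3 mg/L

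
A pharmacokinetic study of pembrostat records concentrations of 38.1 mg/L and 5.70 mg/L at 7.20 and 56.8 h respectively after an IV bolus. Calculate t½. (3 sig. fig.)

k = ln(C₁/C₂) / (t₂ − t₁) = ln(38.1/5.70) / (56.8 − 7.20)
  = 1.900 / 49.60 = 0.03830 h⁻¹
t½ = ln 2 / k = ln 2 / 0.03830 ≈ 18.1 hours

18.1 hours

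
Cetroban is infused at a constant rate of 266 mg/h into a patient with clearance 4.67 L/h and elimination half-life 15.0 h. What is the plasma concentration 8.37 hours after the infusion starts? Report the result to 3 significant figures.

18.3 mg/L

Css = rate / CL = 266 / 4.67 = 56.96 mg/L
k = ln 2 / 15.0 = 0.04621 h⁻¹
C(t) = Css (1 − e^(−kt)) = 56.96 × (1 − e^(−0.3868)) = 56.96 × 0.3208 ≈ 18.3 mg/L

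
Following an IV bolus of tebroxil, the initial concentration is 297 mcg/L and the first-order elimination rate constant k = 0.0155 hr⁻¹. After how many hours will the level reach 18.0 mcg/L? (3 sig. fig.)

181 hours

C(t) = C₀ e^(−kt)  ⇒  t = ln(C₀/C) / k
t = ln(297/18.0) / 0.01550 = 2.803 / 0.01550 ≈ 181 hours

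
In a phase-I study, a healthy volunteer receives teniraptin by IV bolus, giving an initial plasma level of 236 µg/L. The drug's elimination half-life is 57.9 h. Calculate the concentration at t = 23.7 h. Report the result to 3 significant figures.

k = ln 2 / 57.9 = 0.01197 h⁻¹
23.7 h is 0.4093 half-lives, so C = 236 × (1/2)^0.4093 = 236 × 0.7530 ≈ 178 µg/L

178 µg/L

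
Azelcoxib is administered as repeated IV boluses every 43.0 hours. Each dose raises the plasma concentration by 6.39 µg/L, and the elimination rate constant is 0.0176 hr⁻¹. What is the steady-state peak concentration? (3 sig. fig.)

12.0 µg/L

Fraction remaining after one interval: e^(−kτ) = e^(−0.01760 × 43.0) = 0.4692
R = 1 / (1 − 0.4692) = 1.884
Css,max = 6.39 × 1.884 ≈ 12.0 µg/L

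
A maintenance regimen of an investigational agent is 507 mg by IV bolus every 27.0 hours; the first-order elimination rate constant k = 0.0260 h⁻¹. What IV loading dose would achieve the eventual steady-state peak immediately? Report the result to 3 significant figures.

1010 mg

Accumulation ratio R = 1 / (1 − e^(−kτ)) = 1 / (1 − e^(−0.02600×27.0)) = 1 / (1 − 0.4956) = 1.983
Loading dose = maintenance dose × R = 507 × 1.983 ≈ 1010 mg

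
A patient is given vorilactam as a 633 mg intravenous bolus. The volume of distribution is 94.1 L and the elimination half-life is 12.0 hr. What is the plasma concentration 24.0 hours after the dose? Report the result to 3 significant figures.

C₀ = dose / V = 633 / 94.1 = 6.727 mg/L
k = ln 2 / 12.0 = 0.05776 hr⁻¹
C(t) = C₀ e^(−kt) = 6.727 × e^(−0.05776 × 24.0) = 6.727 × e^(−1.386) = 6.727 × 0.2500 ≈ 1.68 mg/L

1.68 mg/L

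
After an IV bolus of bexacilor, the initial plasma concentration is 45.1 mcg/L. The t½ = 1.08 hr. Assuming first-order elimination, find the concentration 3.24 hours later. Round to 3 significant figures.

k = ln 2 / 1.08 = 0.6418 hr⁻¹
3.24 hr is 3.000 half-lives, so C = 45.1 × (1/2)^3.000 = 45.1 × 0.1250 ≈ 5.64 mcg/L

5.64 mcg/L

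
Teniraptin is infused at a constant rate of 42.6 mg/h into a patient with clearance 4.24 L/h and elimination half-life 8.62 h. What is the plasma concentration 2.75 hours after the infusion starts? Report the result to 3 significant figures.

Css = rate / CL = 42.6 / 4.24 = 10.05 mg/L
k = ln 2 / 8.62 = 0.08041 h⁻¹
C(t) = Css (1 − e^(−kt)) = 10.05 × (1 − e^(−0.2211)) = 10.05 × 0.1984 ≈ 1.99 mg/L

1.99 mg/L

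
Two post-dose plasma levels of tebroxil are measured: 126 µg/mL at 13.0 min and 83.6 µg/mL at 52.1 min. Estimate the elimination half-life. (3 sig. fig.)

k = ln(C₁/C₂) / (t₂ − t₁) = ln(126/83.6) / (52.1 − 13.0)
  = 0.4102 / 39.10 = 0.01049 min⁻¹
t½ = ln 2 / k = ln 2 / 0.01049 ≈ 66.1 minutes

66.1 minutes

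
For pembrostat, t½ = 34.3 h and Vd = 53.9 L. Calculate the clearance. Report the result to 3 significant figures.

1.09 L/h

k = ln 2 / t½ = ln 2 / 34.3 = 0.02021 h⁻¹
CL = k · V = 0.02021 × 53.9 ≈ 1.09 L/h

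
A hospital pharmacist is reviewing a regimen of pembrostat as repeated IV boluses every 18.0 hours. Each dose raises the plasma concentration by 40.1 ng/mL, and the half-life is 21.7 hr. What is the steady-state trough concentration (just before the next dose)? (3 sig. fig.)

k = ln 2 / 21.7 = 0.03194 hr⁻¹
Fraction remaining after one interval: e^(−kτ) = e^(−0.03194 × 18.0) = 0.5627
R = 1 / (1 − 0.5627) = 2.287
Css,max = 40.1 × 2.287 = 91.70 ng/mL
Css,min = Css,max × e^(−kτ) = 91.70 × 0.5627 ≈ 51.6 ng/mL

51.6 ng/mL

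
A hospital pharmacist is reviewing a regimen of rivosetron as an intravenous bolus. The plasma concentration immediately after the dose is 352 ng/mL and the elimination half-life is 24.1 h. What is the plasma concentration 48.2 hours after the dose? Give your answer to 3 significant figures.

88.0 ng/mL

k = ln 2 / 24.1 = 0.02876 h⁻¹
C(t) = C₀ e^(−kt) = 352 × e^(−0.02876 × 48.2) = 352 × e^(−1.386) = 352 × 0.2500 ≈ 88.0 ng/mL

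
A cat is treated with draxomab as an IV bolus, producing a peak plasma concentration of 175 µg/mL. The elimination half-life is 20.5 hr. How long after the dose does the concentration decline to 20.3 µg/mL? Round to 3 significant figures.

63.7 hours

k = ln 2 / 20.5 = 0.03381 hr⁻¹
C(t) = C₀ e^(−kt)  ⇒  t = ln(C₀/C) / k
t = ln(175/20.3) / 0.03381 = 2.154 / 0.03381 ≈ 63.7 hours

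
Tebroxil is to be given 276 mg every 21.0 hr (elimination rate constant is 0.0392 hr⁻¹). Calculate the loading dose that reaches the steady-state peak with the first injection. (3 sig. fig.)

Accumulation ratio R = 1 / (1 − e^(−kτ)) = 1 / (1 − e^(−0.03920×21.0)) = 1 / (1 − 0.4390) = 1.783
Loading dose = maintenance dose × R = 276 × 1.783 ≈ 492 mg

492 mg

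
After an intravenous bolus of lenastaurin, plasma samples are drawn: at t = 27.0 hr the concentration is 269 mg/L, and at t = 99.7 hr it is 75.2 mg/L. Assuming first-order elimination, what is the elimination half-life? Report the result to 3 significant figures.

39.5 hours

k = ln(C₁/C₂) / (t₂ − t₁) = ln(269/75.2) / (99.7 − 27.0)
  = 1.275 / 72.70 = 0.01753 hr⁻¹
t½ = ln 2 / k = ln 2 / 0.01753 ≈ 39.5 hours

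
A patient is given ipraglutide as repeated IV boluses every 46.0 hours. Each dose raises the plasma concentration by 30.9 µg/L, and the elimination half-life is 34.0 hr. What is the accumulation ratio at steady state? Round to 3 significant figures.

k = ln 2 / 34.0 = 0.02039 hr⁻¹
Fraction remaining after one interval: e^(−kτ) = e^(−0.02039 × 46.0) = 0.3915
R = 1 / (1 − 0.3915) = 1 / 0.6085 ≈ 1.64

1.64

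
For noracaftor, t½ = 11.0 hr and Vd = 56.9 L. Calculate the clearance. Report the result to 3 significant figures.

k = ln 2 / t½ = ln 2 / 11.0 = 0.06301 hr⁻¹
CL = k · V = 0.06301 × 56.9 ≈ 3.59 L/hr

3.59 L/hr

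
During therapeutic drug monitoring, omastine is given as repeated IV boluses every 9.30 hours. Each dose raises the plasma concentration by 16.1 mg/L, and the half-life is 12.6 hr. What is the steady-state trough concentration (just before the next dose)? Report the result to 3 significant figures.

24.1 mg/L

k = ln 2 / 12.6 = 0.05501 hr⁻¹
Fraction remaining after one interval: e^(−kτ) = e^(−0.05501 × 9.30) = 0.5995
R = 1 / (1 − 0.5995) = 2.497
Css,max = 16.1 × 2.497 = 40.20 mg/L
Css,min = Css,max × e^(−kτ) = 40.20 × 0.5995 ≈ 24.1 mg/L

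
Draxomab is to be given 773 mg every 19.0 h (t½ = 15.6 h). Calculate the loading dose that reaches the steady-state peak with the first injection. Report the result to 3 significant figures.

k = ln 2 / 15.6 = 0.04443 h⁻¹
Accumulation ratio R = 1 / (1 − e^(−kτ)) = 1 / (1 − e^(−0.04443×19.0)) = 1 / (1 − 0.4299) = 1.754
Loading dose = maintenance dose × R = 773 × 1.754 ≈ 1360 mg

1360 mg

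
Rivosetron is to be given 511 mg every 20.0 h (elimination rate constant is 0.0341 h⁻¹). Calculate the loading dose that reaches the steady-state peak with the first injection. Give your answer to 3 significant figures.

Accumulation ratio R = 1 / (1 − e^(−kτ)) = 1 / (1 − e^(−0.03410×20.0)) = 1 / (1 − 0.5056) = 2.023
Loading dose = maintenance dose × R = 511 × 2.023 ≈ 1030 mg

1030 mg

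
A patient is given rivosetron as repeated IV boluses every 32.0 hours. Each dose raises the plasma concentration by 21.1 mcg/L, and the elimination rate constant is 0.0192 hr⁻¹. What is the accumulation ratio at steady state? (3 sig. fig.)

2.18

Fraction remaining after one interval: e^(−kτ) = e^(−0.01920 × 32.0) = 0.5410
R = 1 / (1 − 0.5410) = 1 / 0.4590 ≈ 2.18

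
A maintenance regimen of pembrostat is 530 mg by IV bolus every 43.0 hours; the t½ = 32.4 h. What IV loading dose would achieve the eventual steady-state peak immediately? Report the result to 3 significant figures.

881 mg

k = ln 2 / 32.4 = 0.02139 h⁻¹
Accumulation ratio R = 1 / (1 − e^(−kτ)) = 1 / (1 − e^(−0.02139×43.0)) = 1 / (1 − 0.3986) = 1.663
Loading dose = maintenance dose × R = 530 × 1.663 ≈ 881 mg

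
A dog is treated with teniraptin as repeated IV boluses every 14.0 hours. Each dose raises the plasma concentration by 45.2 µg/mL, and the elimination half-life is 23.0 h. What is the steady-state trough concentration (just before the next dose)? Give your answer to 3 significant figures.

86.1 µg/mL

k = ln 2 / 23.0 = 0.03014 h⁻¹
Fraction remaining after one interval: e^(−kτ) = e^(−0.03014 × 14.0) = 0.6558
R = 1 / (1 − 0.6558) = 2.905
Css,max = 45.2 × 2.905 = 131.3 µg/mL
Css,min = Css,max × e^(−kτ) = 131.3 × 0.6558 ≈ 86.1 µg/mL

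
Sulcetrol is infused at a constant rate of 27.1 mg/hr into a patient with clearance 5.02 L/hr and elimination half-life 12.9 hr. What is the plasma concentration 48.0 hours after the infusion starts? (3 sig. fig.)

4.99 mg/L

Css = rate / CL = 27.1 / 5.02 = 5.398 mg/L
k = ln 2 / 12.9 = 0.05373 hr⁻¹
C(t) = Css (1 − e^(−kt)) = 5.398 × (1 − e^(−2.579)) = 5.398 × 0.9242 ≈ 4.99 mg/L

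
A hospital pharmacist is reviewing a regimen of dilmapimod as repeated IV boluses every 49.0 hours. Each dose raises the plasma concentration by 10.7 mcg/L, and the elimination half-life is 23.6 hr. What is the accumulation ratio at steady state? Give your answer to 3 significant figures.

k = ln 2 / 23.6 = 0.02937 hr⁻¹
Fraction remaining after one interval: e^(−kτ) = e^(−0.02937 × 49.0) = 0.2371
R = 1 / (1 − 0.2371) = 1 / 0.7629 ≈ 1.31

1.31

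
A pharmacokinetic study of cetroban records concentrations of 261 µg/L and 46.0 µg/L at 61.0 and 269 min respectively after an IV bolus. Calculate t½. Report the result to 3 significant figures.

83.1 minutes

k = ln(C₁/C₂) / (t₂ − t₁) = ln(261/46.0) / (269 − 61.0)
  = 1.736 / 208.0 = 0.008346 min⁻¹
t½ = ln 2 / k = ln 2 / 0.008346 ≈ 83.1 minutes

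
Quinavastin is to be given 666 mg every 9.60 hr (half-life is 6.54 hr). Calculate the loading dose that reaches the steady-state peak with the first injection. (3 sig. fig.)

1040 mg

k = ln 2 / 6.54 = 0.1060 hr⁻¹
Accumulation ratio R = 1 / (1 − e^(−kτ)) = 1 / (1 − e^(−0.1060×9.60)) = 1 / (1 − 0.3615) = 1.566
Loading dose = maintenance dose × R = 666 × 1.566 ≈ 1040 mg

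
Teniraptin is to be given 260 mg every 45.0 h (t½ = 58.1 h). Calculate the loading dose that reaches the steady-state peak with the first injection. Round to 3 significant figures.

k = ln 2 / 58.1 = 0.01193 h⁻¹
Accumulation ratio R = 1 / (1 − e^(−kτ)) = 1 / (1 − e^(−0.01193×45.0)) = 1 / (1 − 0.5846) = 2.407
Loading dose = maintenance dose × R = 260 × 2.407 ≈ 626 mg

626 mg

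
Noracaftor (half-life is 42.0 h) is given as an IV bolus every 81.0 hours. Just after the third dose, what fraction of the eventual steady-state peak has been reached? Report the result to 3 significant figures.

k = ln 2 / 42.0 = 0.01650 h⁻¹
f_n = 1 − e^(−nkτ) = 1 − e^(−3 × 0.01650 × 81.0) = 1 − e^(−4.010) = 1 − 0.01813 ≈ 0.982

0.982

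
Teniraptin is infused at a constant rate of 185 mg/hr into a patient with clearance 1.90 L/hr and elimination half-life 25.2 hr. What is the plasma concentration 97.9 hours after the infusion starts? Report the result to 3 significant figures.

Css = rate / CL = 185 / 1.90 = 97.37 mg/L
k = ln 2 / 25.2 = 0.02751 hr⁻¹
C(t) = Css (1 − e^(−kt)) = 97.37 × (1 − e^(−2.693)) = 97.37 × 0.9323 ≈ 90.8 mg/L

90.8 mg/L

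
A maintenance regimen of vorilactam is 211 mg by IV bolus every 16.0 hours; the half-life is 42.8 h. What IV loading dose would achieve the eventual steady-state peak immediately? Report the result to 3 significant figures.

924 mg

k = ln 2 / 42.8 = 0.01620 h⁻¹
Accumulation ratio R = 1 / (1 − e^(−kτ)) = 1 / (1 − e^(−0.01620×16.0)) = 1 / (1 − 0.7717) = 4.381
Loading dose = maintenance dose × R = 211 × 4.381 ≈ 924 mg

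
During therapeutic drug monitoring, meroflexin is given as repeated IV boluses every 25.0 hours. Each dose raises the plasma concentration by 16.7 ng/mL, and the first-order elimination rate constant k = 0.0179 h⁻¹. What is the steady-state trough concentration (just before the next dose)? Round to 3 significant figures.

29.6 ng/mL

Fraction remaining after one interval: e^(−kτ) = e^(−0.01790 × 25.0) = 0.6392
R = 1 / (1 − 0.6392) = 2.772
Css,max = 16.7 × 2.772 = 46.29 ng/mL
Css,min = Css,max × e^(−kτ) = 46.29 × 0.6392 ≈ 29.6 ng/mL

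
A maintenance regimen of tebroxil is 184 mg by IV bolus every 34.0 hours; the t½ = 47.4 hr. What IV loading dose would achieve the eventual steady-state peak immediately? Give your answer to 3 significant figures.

k = ln 2 / 47.4 = 0.01462 hr⁻¹
Accumulation ratio R = 1 / (1 − e^(−kτ)) = 1 / (1 − e^(−0.01462×34.0)) = 1 / (1 − 0.6082) = 2.553
Loading dose = maintenance dose × R = 184 × 2.553 ≈ 470 mg

470 mg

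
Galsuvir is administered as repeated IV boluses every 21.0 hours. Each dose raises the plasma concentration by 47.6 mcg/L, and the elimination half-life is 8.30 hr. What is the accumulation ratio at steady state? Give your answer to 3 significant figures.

k = ln 2 / 8.30 = 0.08351 hr⁻¹
Fraction remaining after one interval: e^(−kτ) = e^(−0.08351 × 21.0) = 0.1731
R = 1 / (1 − 0.1731) = 1 / 0.8269 ≈ 1.21

1.21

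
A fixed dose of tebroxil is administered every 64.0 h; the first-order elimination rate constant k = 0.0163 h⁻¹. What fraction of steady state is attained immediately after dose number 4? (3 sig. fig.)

0.985

f_n = 1 − e^(−nkτ) = 1 − e^(−4 × 0.01630 × 64.0) = 1 − e^(−4.173) = 1 − 0.01541 ≈ 0.985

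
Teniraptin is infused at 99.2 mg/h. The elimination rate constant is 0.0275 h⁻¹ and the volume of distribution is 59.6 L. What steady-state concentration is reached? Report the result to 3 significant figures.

60.5 µg/mL

CL = k · V = 0.0275 × 59.6 = 1.639 L/h
Css = rate / CL = 99.2 / 1.639 ≈ 60.5 µg/mL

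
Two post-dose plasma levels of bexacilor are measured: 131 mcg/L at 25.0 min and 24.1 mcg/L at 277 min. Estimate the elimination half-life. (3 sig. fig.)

103 minutes

k = ln(C₁/C₂) / (t₂ − t₁) = ln(131/24.1) / (277 − 25.0)
  = 1.693 / 252.0 = 0.006718 min⁻¹
t½ = ln 2 / k = ln 2 / 0.006718 ≈ 103 minutes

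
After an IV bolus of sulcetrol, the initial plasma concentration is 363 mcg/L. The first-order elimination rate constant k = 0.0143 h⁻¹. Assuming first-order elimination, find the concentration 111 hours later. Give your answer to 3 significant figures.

C(t) = C₀ e^(−kt) = 363 × e^(−0.01430 × 111) = 363 × e^(−1.587) = 363 × 0.2045 ≈ 74.2 mcg/L

74.2 mcg/L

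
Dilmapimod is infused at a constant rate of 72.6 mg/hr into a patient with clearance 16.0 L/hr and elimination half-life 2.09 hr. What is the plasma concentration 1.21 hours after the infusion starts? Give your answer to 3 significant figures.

1.50 µg/mL

Css = rate / CL = 72.6 / 16.0 = 4.537 µg/mL
k = ln 2 / 2.09 = 0.3316 hr⁻¹
C(t) = Css (1 − e^(−kt)) = 4.537 × (1 − e^(−0.4013)) = 4.537 × 0.3305 ≈ 1.50 µg/mL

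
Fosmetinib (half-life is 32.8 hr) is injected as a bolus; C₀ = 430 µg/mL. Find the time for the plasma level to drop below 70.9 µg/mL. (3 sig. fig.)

85.3 hours

k = ln 2 / 32.8 = 0.02113 hr⁻¹
C(t) = C₀ e^(−kt)  ⇒  t = ln(C₀/C) / k
t = ln(430/70.9) / 0.02113 = 1.803 / 0.02113 ≈ 85.3 hours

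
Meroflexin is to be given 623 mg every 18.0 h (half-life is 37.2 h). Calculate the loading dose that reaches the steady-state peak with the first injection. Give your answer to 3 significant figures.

2190 mg

k = ln 2 / 37.2 = 0.01863 h⁻¹
Accumulation ratio R = 1 / (1 − e^(−kτ)) = 1 / (1 − e^(−0.01863×18.0)) = 1 / (1 − 0.7151) = 3.509
Loading dose = maintenance dose × R = 623 × 3.509 ≈ 2190 mg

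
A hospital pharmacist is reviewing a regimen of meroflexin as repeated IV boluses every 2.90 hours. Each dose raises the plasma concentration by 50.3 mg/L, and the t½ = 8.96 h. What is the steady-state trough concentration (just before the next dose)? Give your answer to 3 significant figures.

k = ln 2 / 8.96 = 0.07736 h⁻¹
Fraction remaining after one interval: e^(−kτ) = e^(−0.07736 × 2.90) = 0.7990
R = 1 / (1 − 0.7990) = 4.976
Css,max = 50.3 × 4.976 = 250.3 mg/L
Css,min = Css,max × e^(−kτ) = 250.3 × 0.7990 ≈ 200 mg/L

200 mg/L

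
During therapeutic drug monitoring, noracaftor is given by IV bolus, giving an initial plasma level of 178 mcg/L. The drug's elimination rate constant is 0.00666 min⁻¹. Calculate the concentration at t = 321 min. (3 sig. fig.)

C(t) = C₀ e^(−kt) = 178 × e^(−0.006660 × 321) = 178 × e^(−2.138) = 178 × 0.1179 ≈ 21.0 mcg/L

21.0 mcg/L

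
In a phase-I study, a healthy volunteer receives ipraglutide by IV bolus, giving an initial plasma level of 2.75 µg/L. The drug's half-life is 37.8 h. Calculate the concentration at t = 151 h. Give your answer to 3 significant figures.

0.173 µg/L

k = ln 2 / 37.8 = 0.01834 h⁻¹
C(t) = C₀ e^(−kt) = 2.75 × e^(−0.01834 × 151) = 2.75 × e^(−2.769) = 2.75 × 0.06273 ≈ 0.173 µg/L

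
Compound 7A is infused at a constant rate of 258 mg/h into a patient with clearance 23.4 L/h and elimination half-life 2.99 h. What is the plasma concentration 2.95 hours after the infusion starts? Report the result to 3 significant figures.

5.46 mg/L

Css = rate / CL = 258 / 23.4 = 11.03 mg/L
k = ln 2 / 2.99 = 0.2318 h⁻¹
C(t) = Css (1 − e^(−kt)) = 11.03 × (1 − e^(−0.6839)) = 11.03 × 0.4953 ≈ 5.46 mg/L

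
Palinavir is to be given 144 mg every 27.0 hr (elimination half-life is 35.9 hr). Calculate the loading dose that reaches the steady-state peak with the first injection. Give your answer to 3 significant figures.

354 mg

k = ln 2 / 35.9 = 0.01931 hr⁻¹
Accumulation ratio R = 1 / (1 − e^(−kτ)) = 1 / (1 − e^(−0.01931×27.0)) = 1 / (1 − 0.5937) = 2.461
Loading dose = maintenance dose × R = 144 × 2.461 ≈ 354 mg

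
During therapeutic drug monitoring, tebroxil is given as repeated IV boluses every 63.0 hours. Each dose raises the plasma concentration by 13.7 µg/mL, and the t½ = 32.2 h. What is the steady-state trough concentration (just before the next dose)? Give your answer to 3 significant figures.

k = ln 2 / 32.2 = 0.02153 h⁻¹
Fraction remaining after one interval: e^(−kτ) = e^(−0.02153 × 63.0) = 0.2576
R = 1 / (1 − 0.2576) = 1.347
Css,max = 13.7 × 1.347 = 18.45 µg/mL
Css,min = Css,max × e^(−kτ) = 18.45 × 0.2576 ≈ 4.75 µg/mL

4.75 µg/mL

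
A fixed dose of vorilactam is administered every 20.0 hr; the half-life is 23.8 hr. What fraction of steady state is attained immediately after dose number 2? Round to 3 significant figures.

0.688

k = ln 2 / 23.8 = 0.02912 hr⁻¹
f_n = 1 − e^(−nkτ) = 1 − e^(−2 × 0.02912 × 20.0) = 1 − e^(−1.165) = 1 − 0.3119 ≈ 0.688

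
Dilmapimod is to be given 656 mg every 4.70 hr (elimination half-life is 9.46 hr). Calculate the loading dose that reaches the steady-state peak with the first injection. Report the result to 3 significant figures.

2250 mg

k = ln 2 / 9.46 = 0.07327 hr⁻¹
Accumulation ratio R = 1 / (1 − e^(−kτ)) = 1 / (1 − e^(−0.07327×4.70)) = 1 / (1 − 0.7087) = 3.432
Loading dose = maintenance dose × R = 656 × 3.432 ≈ 2250 mg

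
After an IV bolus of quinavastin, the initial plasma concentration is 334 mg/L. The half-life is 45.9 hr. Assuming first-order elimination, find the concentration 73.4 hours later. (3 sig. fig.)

k = ln 2 / 45.9 = 0.01510 hr⁻¹
C(t) = C₀ e^(−kt) = 334 × e^(−0.01510 × 73.4) = 334 × e^(−1.108) = 334 × 0.3301 ≈ 110 mg/L

110 mg/L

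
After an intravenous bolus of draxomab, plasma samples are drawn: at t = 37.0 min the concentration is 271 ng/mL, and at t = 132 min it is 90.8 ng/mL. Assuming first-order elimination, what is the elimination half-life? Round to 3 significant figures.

60.2 minutes

k = ln(C₁/C₂) / (t₂ − t₁) = ln(271/90.8) / (132 − 37.0)
  = 1.093 / 95.00 = 0.01151 min⁻¹
t½ = ln 2 / k = ln 2 / 0.01151 ≈ 60.2 minutes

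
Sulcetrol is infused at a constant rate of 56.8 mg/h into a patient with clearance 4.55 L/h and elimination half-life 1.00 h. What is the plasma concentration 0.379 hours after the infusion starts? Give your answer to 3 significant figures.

Css = rate / CL = 56.8 / 4.55 = 12.48 mg/L
k = ln 2 / 1.00 = 0.6931 h⁻¹
C(t) = Css (1 − e^(−kt)) = 12.48 × (1 − e^(−0.2627)) = 12.48 × 0.2310 ≈ 2.88 mg/L

2.88 mg/L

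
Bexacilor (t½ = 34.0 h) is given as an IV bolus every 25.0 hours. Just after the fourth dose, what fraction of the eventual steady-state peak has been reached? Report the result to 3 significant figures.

k = ln 2 / 34.0 = 0.02039 h⁻¹
f_n = 1 − e^(−nkτ) = 1 − e^(−4 × 0.02039 × 25.0) = 1 − e^(−2.039) = 1 − 0.1302 ≈ 0.870

0.870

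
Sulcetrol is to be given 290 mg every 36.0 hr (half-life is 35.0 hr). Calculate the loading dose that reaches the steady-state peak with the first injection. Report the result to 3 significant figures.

k = ln 2 / 35.0 = 0.01980 hr⁻¹
Accumulation ratio R = 1 / (1 − e^(−kτ)) = 1 / (1 − e^(−0.01980×36.0)) = 1 / (1 − 0.4902) = 1.962
Loading dose = maintenance dose × R = 290 × 1.962 ≈ 569 mg

569 mg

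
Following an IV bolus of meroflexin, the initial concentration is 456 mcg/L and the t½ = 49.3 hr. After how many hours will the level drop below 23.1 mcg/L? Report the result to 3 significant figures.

212 hours

k = ln 2 / 49.3 = 0.01406 hr⁻¹
C(t) = C₀ e^(−kt)  ⇒  t = ln(C₀/C) / k
t = ln(456/23.1) / 0.01406 = 2.983 / 0.01406 ≈ 212 hours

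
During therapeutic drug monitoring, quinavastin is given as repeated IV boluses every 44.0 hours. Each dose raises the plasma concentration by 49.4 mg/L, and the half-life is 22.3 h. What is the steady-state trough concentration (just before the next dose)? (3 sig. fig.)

16.9 mg/L

k = ln 2 / 22.3 = 0.03108 h⁻¹
Fraction remaining after one interval: e^(−kτ) = e^(−0.03108 × 44.0) = 0.2547
R = 1 / (1 − 0.2547) = 1.342
Css,max = 49.4 × 1.342 = 66.28 mg/L
Css,min = Css,max × e^(−kτ) = 66.28 × 0.2547 ≈ 16.9 mg/L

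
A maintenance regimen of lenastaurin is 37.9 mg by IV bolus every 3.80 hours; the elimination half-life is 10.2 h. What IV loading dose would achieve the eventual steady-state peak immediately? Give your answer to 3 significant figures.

k = ln 2 / 10.2 = 0.06796 h⁻¹
Accumulation ratio R = 1 / (1 − e^(−kτ)) = 1 / (1 − e^(−0.06796×3.80)) = 1 / (1 − 0.7724) = 4.394
Loading dose = maintenance dose × R = 37.9 × 4.394 ≈ 167 mg

167 mg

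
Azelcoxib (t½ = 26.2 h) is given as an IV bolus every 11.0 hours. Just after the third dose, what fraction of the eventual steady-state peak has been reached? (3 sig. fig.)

0.582

k = ln 2 / 26.2 = 0.02646 h⁻¹
f_n = 1 − e^(−nkτ) = 1 − e^(−3 × 0.02646 × 11.0) = 1 − e^(−0.8730) = 1 − 0.4177 ≈ 0.582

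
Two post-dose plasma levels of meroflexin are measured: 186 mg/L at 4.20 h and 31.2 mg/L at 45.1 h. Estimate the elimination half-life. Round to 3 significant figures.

15.9 hours

k = ln(C₁/C₂) / (t₂ − t₁) = ln(186/31.2) / (45.1 − 4.20)
  = 1.785 / 40.90 = 0.04365 h⁻¹
t½ = ln 2 / k = ln 2 / 0.04365 ≈ 15.9 hours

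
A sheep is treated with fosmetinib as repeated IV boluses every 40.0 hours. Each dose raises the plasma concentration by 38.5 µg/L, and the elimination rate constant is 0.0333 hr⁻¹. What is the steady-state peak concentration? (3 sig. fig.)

52.3 µg/L

Fraction remaining after one interval: e^(−kτ) = e^(−0.03330 × 40.0) = 0.2639
R = 1 / (1 − 0.2639) = 1.359
Css,max = 38.5 × 1.359 ≈ 52.3 µg/L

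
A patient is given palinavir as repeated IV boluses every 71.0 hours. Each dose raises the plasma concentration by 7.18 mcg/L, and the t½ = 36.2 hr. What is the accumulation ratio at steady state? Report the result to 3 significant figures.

1.35

k = ln 2 / 36.2 = 0.01915 hr⁻¹
Fraction remaining after one interval: e^(−kτ) = e^(−0.01915 × 71.0) = 0.2568
R = 1 / (1 − 0.2568) = 1 / 0.7432 ≈ 1.35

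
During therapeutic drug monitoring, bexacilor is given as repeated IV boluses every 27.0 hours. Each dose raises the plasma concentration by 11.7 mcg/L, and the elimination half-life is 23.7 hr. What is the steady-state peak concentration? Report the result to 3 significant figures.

21.4 mcg/L

k = ln 2 / 23.7 = 0.02925 hr⁻¹
Fraction remaining after one interval: e^(−kτ) = e^(−0.02925 × 27.0) = 0.4540
R = 1 / (1 − 0.4540) = 1.831
Css,max = 11.7 × 1.831 ≈ 21.4 mcg/L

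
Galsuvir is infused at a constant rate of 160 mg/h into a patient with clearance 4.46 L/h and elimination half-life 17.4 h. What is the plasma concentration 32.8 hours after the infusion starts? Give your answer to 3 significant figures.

Css = rate / CL = 160 / 4.46 = 35.87 µg/mL
k = ln 2 / 17.4 = 0.03984 h⁻¹
C(t) = Css (1 − e^(−kt)) = 35.87 × (1 − e^(−1.307)) = 35.87 × 0.7293 ≈ 26.2 µg/mL

26.2 µg/mL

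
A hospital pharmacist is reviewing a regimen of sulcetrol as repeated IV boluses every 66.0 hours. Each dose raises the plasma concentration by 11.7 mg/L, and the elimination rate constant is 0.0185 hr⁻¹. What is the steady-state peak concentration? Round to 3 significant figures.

16.6 mg/L

Fraction remaining after one interval: e^(−kτ) = e^(−0.01850 × 66.0) = 0.2949
R = 1 / (1 − 0.2949) = 1.418
Css,max = 11.7 × 1.418 ≈ 16.6 mg/L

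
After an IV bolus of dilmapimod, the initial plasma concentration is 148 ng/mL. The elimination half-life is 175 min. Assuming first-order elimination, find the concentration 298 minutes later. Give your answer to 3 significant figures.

45.5 ng/mL

k = ln 2 / 175 = 0.003961 min⁻¹
298 min is 1.703 half-lives, so C = 148 × (1/2)^1.703 = 148 × 0.3072 ≈ 45.5 ng/mL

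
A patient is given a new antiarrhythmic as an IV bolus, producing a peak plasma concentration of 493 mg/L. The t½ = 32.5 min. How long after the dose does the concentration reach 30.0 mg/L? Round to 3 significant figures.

k = ln 2 / 32.5 = 0.02133 min⁻¹
C(t) = C₀ e^(−kt)  ⇒  t = ln(C₀/C) / k
t = ln(493/30.0) / 0.02133 = 2.799 / 0.02133 ≈ 131 minutes

131 minutes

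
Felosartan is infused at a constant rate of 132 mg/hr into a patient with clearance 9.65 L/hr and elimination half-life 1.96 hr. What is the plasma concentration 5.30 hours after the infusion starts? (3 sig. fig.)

11.6 mg/L

Css = rate / CL = 132 / 9.65 = 13.68 mg/L
k = ln 2 / 1.96 = 0.3536 hr⁻¹
C(t) = Css (1 − e^(−kt)) = 13.68 × (1 − e^(−1.874)) = 13.68 × 0.8465 ≈ 11.6 mg/L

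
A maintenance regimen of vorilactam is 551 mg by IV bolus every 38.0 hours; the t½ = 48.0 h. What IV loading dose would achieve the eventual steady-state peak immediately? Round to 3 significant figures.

1300 mg

k = ln 2 / 48.0 = 0.01444 h⁻¹
Accumulation ratio R = 1 / (1 − e^(−kτ)) = 1 / (1 − e^(−0.01444×38.0)) = 1 / (1 − 0.5777) = 2.368
Loading dose = maintenance dose × R = 551 × 2.368 ≈ 1300 mg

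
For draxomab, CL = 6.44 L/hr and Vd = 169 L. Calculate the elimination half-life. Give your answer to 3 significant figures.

k = CL / V = 6.44 / 169 = 0.03811 hr⁻¹
t½ = ln 2 / k = ln 2 / 0.03811 ≈ 18.2 hours

18.2 hours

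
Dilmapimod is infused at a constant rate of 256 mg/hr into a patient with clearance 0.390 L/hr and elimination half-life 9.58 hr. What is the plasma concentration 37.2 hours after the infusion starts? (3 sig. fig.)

612 mg/L

Css = rate / CL = 256 / 0.390 = 656.4 mg/L
k = ln 2 / 9.58 = 0.07235 hr⁻¹
C(t) = Css (1 − e^(−kt)) = 656.4 × (1 − e^(−2.692)) = 656.4 × 0.9322 ≈ 612 mg/L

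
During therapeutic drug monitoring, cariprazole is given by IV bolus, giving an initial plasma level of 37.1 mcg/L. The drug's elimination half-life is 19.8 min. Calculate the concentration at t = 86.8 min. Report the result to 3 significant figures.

k = ln 2 / 19.8 = 0.03501 min⁻¹
C(t) = C₀ e^(−kt) = 37.1 × e^(−0.03501 × 86.8) = 37.1 × e^(−3.039) = 37.1 × 0.04790 ≈ 1.78 mcg/L

1.78 mcg/L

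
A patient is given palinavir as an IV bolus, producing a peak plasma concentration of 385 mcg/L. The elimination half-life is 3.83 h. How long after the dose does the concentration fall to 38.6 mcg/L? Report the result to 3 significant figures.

k = ln 2 / 3.83 = 0.1810 h⁻¹
C(t) = C₀ e^(−kt)  ⇒  t = ln(C₀/C) / k
t = ln(385/38.6) / 0.1810 = 2.300 / 0.1810 ≈ 12.7 hours

12.7 hours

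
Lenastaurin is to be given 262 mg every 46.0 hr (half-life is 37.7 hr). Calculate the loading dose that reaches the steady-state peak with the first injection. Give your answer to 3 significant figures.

k = ln 2 / 37.7 = 0.01839 hr⁻¹
Accumulation ratio R = 1 / (1 − e^(−kτ)) = 1 / (1 − e^(−0.01839×46.0)) = 1 / (1 − 0.4292) = 1.752
Loading dose = maintenance dose × R = 262 × 1.752 ≈ 459 mg

459 mg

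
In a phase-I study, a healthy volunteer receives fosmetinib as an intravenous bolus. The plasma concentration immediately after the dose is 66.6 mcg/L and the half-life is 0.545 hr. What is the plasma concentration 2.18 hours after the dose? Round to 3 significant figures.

4.16 mcg/L

k = ln 2 / 0.545 = 1.272 hr⁻¹
C(t) = C₀ e^(−kt) = 66.6 × e^(−1.272 × 2.18) = 66.6 × e^(−2.773) = 66.6 × 0.06250 ≈ 4.16 mcg/L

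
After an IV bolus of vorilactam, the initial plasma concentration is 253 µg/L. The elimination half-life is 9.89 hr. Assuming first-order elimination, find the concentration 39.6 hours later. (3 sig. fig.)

15.8 µg/L

k = ln 2 / 9.89 = 0.07009 hr⁻¹
C(t) = C₀ e^(−kt) = 253 × e^(−0.07009 × 39.6) = 253 × e^(−2.775) = 253 × 0.06233 ≈ 15.8 µg/L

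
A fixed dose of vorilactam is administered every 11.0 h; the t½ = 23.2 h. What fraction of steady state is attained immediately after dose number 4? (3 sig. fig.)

k = ln 2 / 23.2 = 0.02988 h⁻¹
f_n = 1 − e^(−nkτ) = 1 − e^(−4 × 0.02988 × 11.0) = 1 − e^(−1.315) = 1 − 0.2686 ≈ 0.731

0.731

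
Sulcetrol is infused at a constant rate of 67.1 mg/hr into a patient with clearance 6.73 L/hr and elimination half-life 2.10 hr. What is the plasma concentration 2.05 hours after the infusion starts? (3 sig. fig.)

Css = rate / CL = 67.1 / 6.73 = 9.970 mg/L
k = ln 2 / 2.10 = 0.3301 hr⁻¹
C(t) = Css (1 − e^(−kt)) = 9.970 × (1 − e^(−0.6766)) = 9.970 × 0.4917 ≈ 4.90 mg/L

4.90 mg/L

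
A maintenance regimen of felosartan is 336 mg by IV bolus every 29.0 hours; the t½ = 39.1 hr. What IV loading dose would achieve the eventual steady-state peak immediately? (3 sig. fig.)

k = ln 2 / 39.1 = 0.01773 hr⁻¹
Accumulation ratio R = 1 / (1 − e^(−kτ)) = 1 / (1 − e^(−0.01773×29.0)) = 1 / (1 − 0.5980) = 2.488
Loading dose = maintenance dose × R = 336 × 2.488 ≈ 836 mg

836 mg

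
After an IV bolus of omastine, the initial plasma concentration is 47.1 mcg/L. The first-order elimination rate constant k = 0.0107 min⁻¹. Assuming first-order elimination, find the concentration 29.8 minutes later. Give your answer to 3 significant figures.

34.2 mcg/L

C(t) = C₀ e^(−kt) = 47.1 × e^(−0.01070 × 29.8) = 47.1 × e^(−0.3189) = 47.1 × 0.7270 ≈ 34.2 mcg/L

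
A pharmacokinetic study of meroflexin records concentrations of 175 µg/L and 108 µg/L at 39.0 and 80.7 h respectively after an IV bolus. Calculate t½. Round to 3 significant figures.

k = ln(C₁/C₂) / (t₂ − t₁) = ln(175/108) / (80.7 − 39.0)
  = 0.4827 / 41.70 = 0.01157 h⁻¹
t½ = ln 2 / k = ln 2 / 0.01157 ≈ 59.9 hours

59.9 hours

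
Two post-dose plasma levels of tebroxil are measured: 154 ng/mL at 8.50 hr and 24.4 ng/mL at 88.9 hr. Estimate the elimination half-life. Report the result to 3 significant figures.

k = ln(C₁/C₂) / (t₂ − t₁) = ln(154/24.4) / (88.9 − 8.50)
  = 1.842 / 80.40 = 0.02292 hr⁻¹
t½ = ln 2 / k = ln 2 / 0.02292 ≈ 30.2 hours

30.2 hours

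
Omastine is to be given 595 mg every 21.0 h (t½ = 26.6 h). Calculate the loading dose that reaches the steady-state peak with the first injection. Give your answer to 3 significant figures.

1410 mg

k = ln 2 / 26.6 = 0.02606 h⁻¹
Accumulation ratio R = 1 / (1 − e^(−kτ)) = 1 / (1 − e^(−0.02606×21.0)) = 1 / (1 − 0.5786) = 2.373
Loading dose = maintenance dose × R = 595 × 2.373 ≈ 1410 mg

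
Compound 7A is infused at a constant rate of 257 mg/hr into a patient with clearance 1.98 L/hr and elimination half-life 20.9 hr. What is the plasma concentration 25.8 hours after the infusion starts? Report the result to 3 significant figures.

74.6 µg/mL

Css = rate / CL = 257 / 1.98 = 129.8 µg/mL
k = ln 2 / 20.9 = 0.03316 hr⁻¹
C(t) = Css (1 − e^(−kt)) = 129.8 × (1 − e^(−0.8557)) = 129.8 × 0.5750 ≈ 74.6 µg/mL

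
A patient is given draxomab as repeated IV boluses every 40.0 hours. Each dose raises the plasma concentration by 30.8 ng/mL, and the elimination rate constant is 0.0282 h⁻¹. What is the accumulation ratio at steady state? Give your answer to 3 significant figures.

Fraction remaining after one interval: e^(−kτ) = e^(−0.02820 × 40.0) = 0.3237
R = 1 / (1 − 0.3237) = 1 / 0.6763 ≈ 1.48

1.48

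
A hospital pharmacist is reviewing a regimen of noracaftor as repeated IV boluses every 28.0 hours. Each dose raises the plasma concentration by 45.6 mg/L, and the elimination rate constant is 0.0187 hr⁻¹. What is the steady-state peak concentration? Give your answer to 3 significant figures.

Fraction remaining after one interval: e^(−kτ) = e^(−0.01870 × 28.0) = 0.5924
R = 1 / (1 − 0.5924) = 2.453
Css,max = 45.6 × 2.453 ≈ 112 mg/L

112 mg/L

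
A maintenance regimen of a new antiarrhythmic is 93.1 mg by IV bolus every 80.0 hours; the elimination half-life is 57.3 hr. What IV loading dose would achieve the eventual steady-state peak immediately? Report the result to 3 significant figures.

k = ln 2 / 57.3 = 0.01210 hr⁻¹
Accumulation ratio R = 1 / (1 − e^(−kτ)) = 1 / (1 − e^(−0.01210×80.0)) = 1 / (1 − 0.3799) = 1.613
Loading dose = maintenance dose × R = 93.1 × 1.613 ≈ 150 mg

150 mg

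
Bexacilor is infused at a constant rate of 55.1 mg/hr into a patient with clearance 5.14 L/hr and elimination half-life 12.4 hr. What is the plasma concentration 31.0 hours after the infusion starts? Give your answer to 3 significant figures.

Css = rate / CL = 55.1 / 5.14 = 10.72 µg/mL
k = ln 2 / 12.4 = 0.05590 hr⁻¹
C(t) = Css (1 − e^(−kt)) = 10.72 × (1 − e^(−1.733)) = 10.72 × 0.8232 ≈ 8.82 µg/mL

8.82 µg/mL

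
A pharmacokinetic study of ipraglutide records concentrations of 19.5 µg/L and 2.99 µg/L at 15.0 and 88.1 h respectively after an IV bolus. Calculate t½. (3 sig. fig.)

k = ln(C₁/C₂) / (t₂ − t₁) = ln(19.5/2.99) / (88.1 − 15.0)
  = 1.875 / 73.10 = 0.02565 h⁻¹
t½ = ln 2 / k = ln 2 / 0.02565 ≈ 27.0 hours

27.0 hours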